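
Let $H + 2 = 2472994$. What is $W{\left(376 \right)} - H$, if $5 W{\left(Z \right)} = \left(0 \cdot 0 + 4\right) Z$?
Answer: $- \frac{12363456}{5} \approx -2.4727 \cdot 10^{6}$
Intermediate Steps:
$W{\left(Z \right)} = \frac{4 Z}{5}$ ($W{\left(Z \right)} = \frac{\left(0 \cdot 0 + 4\right) Z}{5} = \frac{\left(0 + 4\right) Z}{5} = \frac{4 Z}{5}$)
$H = 2472992$ ($H = -2 + 2472994 = 2472992$)
$W{\left(376 \right)} - H = \frac{4}{5} \cdot 376 - 2472992 = \frac{1504}{5} - 2472992 = - \frac{12363456}{5}$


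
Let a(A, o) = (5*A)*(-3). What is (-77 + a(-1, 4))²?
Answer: 3844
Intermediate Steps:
a(A, o) = -15*A
(-77 + a(-1, 4))² = (-77 - 15*(-1))² = (-77 + 15)² = (-62)² = 3844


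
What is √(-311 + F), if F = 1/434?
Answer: 3*I*√6508698/434 ≈ 17.635*I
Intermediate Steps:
F = 1/434 ≈ 0.0023041
√(-311 + F) = √(-311 + 1/434) = √(-134973/434) = 3*I*√6508698/434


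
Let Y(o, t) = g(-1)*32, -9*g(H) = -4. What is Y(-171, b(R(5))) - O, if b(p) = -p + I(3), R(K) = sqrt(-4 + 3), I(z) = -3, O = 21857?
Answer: -196585/9 ≈ -21843.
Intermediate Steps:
R(K) = I (R(K) = sqrt(-1) = I)
g(H) = 4/9 (g(H) = -1/9*(-4) = 4/9)
b(p) = -3 - p (b(p) = -p - 3 = -3 - p)
Y(o, t) = 128/9 (Y(o, t) = (4/9)*32 = 128/9)
Y(-171, b(R(5))) - O = 128/9 - 1*21857 = 128/9 - 21857 = -196585/9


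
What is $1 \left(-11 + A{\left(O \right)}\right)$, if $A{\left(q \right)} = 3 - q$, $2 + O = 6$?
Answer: $-12$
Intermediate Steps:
$O = 4$ ($O = -2 + 6 = 4$)
$1 \left(-11 + A{\left(O \right)}\right) = 1 \left(-11 + \left(3 - 4\right)\right) = 1 \left(-11 - 1\right) = 1 \left(-12\right) = -12$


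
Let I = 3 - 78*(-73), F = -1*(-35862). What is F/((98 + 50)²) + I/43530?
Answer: 140488329/79456760 ≈ 1.7681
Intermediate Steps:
F = 35862
I = 5697 (I = 3 + 5694 = 5697)
F/((98 + 50)²) + I/43530 = 35862/((98 + 50)²) + 5697/43530 = 35862/(148²) + 5697*(1/43530) = 35862/21904 + 1899/14510 = 35862*(1/21904) + 1899/14510 = 17931/10952 + 1899/14510 = 140488329/79456760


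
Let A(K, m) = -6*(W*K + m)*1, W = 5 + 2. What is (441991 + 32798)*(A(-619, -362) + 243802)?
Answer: 129129313908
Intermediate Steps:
W = 7
A(K, m) = -42*K - 6*m (A(K, m) = -6*(7*K + m)*1 = -6*(m + 7*K)*1 = (-42*K - 6*m)*1 = -42*K - 6*m)
(441991 + 32798)*(A(-619, -362) + 243802) = (441991 + 32798)*((-42*(-619) - 6*(-362)) + 243802) = 474789*((25998 + 2172) + 243802) = 474789*(28170 + 243802) = 474789*271972 = 129129313908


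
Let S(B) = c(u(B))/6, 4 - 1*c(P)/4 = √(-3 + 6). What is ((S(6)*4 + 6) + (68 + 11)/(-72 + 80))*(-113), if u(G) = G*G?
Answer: -71981/24 + 904*√3/3 ≈ -2477.3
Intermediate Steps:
u(G) = G²
c(P) = 16 - 4*√3 (c(P) = 16 - 4*√(-3 + 6) = 16 - 4*√3)
S(B) = 8/3 - 2*√3/3 (S(B) = (16 - 4*√3)/6 = (16 - 4*√3)*(⅙) = 8/3 - 2*√3/3)
((S(6)*4 + 6) + (68 + 11)/(-72 + 80))*(-113) = (((8/3 - 2*√3/3)*4 + 6) + (68 + 11)/(-72 + 80))*(-113) = (((32/3 - 8*√3/3) + 6) + 79/8)*(-113) = ((50/3 - 8*√3/3) + 79*(⅛))*(-113) = ((50/3 - 8*√3/3) + 79/8)*(-113) = (637/24 - 8*√3/3)*(-113) = -71981/24 + 904*√3/3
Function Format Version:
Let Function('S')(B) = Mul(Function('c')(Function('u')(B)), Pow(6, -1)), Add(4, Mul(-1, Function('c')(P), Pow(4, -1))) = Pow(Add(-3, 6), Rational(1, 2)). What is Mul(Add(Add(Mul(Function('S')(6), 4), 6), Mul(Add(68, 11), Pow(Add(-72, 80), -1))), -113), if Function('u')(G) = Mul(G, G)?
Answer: Add(Rational(-71981, 24), Mul(Rational(904, 3), Pow(3, Rational(1, 2)))) ≈ -2477.3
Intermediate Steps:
Function('u')(G) = Pow(G, 2)
Function('c')(P) = Add(16, Mul(-4, Pow(3, Rational(1, 2)))) (Function('c')(P) = Add(16, Mul(-4, Pow(Add(-3, 6), Rational(1, 2)))) = Add(16, Mul(-4, Pow(3, Rational(1, 2)))))
Function('S')(B) = Add(Rational(8, 3), Mul(Rational(-2, 3), Pow(3, Rational(1, 2)))) (Function('S')(B) = Mul(Add(16, Mul(-4, Pow(3, Rational(1, 2)))), Pow(6, -1)) = Mul(Add(16, Mul(-4, Pow(3, Rational(1, 2)))), Rational(1, 6)) = Add(Rational(8, 3), Mul(Rational(-2, 3), Pow(3, Rational(1, 2)))))
Mul(Add(Add(Mul(Function('S')(6), 4), 6), Mul(Add(68, 11), Pow(Add(-72, 80), -1))), -113) = Mul(Add(Add(Mul(Add(Rational(8, 3), Mul(Rational(-2, 3), Pow(3, Rational(1, 2)))), 4), 6), Mul(Add(68, 11), Pow(Add(-72, 80), -1))), -113) = Mul(Add(Add(Add(Rational(32, 3), Mul(Rational(-8, 3), Pow(3, Rational(1, 2)))), 6), Mul(79, Pow(8, -1))), -113) = Mul(Add(Add(Rational(50, 3), Mul(Rational(-8, 3), Pow(3, Rational(1, 2)))), Mul(79, Rational(1, 8))), -113) = Mul(Add(Add(Rational(50, 3), Mul(Rational(-8, 3), Pow(3, Rational(1, 2)))), Rational(79, 8)), -113) = Mul(Add(Rational(637, 24), Mul(Rational(-8, 3), Pow(3, Rational(1, 2)))), -113) = Add(Rational(-71981, 24), Mul(Rational(904, 3), Pow(3, Rational(1, 2))))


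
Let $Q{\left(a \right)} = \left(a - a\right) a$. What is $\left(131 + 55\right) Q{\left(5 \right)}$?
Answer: $0$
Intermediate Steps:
$Q{\left(a \right)} = 0$ ($Q{\left(a \right)} = 0 a = 0$)
$\left(131 + 55\right) Q{\left(5 \right)} = \left(131 + 55\right) 0 = 186 \cdot 0 = 0$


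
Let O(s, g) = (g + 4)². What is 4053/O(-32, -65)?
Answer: 4053/3721 ≈ 1.0892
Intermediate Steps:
O(s, g) = (4 + g)²
4053/O(-32, -65) = 4053/((4 - 65)²) = 4053/((-61)²) = 4053/3721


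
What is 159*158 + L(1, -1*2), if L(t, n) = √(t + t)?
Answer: 25122 + √2 ≈ 25123.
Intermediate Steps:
L(t, n) = √2*√t (L(t, n) = √(2*t) = √2*√t)
159*158 + L(1, -1*2) = 159*158 + √2*√1 = 25122 + √2*1 = 25122 + √2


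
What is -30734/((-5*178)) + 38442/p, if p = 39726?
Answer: 104596022/2946345 ≈ 35.500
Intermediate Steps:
-30734/((-5*178)) + 38442/p = -30734/((-5*178)) + 38442/39726 = -30734/(-890) + 38442*(1/39726) = -30734*(-1/890) + 6407/6621 = 15367/445 + 6407/6621 = 104596022/2946345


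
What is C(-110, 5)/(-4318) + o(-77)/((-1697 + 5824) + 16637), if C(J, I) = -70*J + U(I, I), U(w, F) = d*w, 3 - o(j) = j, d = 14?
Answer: -20123855/11207369 ≈ -1.7956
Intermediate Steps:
o(j) = 3 - j
U(w, F) = 14*w
C(J, I) = -70*J + 14*I
C(-110, 5)/(-4318) + o(-77)/((-1697 + 5824) + 16637) = (-70*(-110) + 14*5)/(-4318) + (3 - 1*(-77))/((-1697 + 5824) + 16637) = (7700 + 70)*(-1/4318) + (3 + 77)/(4127 + 16637) = 7770*(-1/4318) + 80/20764 = -3885/2159 + 80*(1/20764) = -3885/2159 + 20/5191 = -20123855/11207369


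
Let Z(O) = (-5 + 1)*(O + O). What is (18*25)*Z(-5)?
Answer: 18000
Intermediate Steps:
Z(O) = -8*O
(18*25)*Z(-5) = (18*25)*(-8*(-5)) = 450*40 = 18000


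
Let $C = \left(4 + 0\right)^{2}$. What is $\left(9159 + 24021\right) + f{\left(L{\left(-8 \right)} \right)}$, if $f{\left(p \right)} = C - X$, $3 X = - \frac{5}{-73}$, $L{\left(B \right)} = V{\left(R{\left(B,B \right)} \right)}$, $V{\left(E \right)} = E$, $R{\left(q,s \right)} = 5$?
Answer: $\frac{7269919}{219} \approx 33196.0$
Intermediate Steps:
$C = 16$ ($C = 4^{2} = 16$)
$L{\left(B \right)} = 5$
$X = \frac{5}{219}$ ($X = \frac{\left(-5\right) \frac{1}{-73}}{3} = \frac{\left(-5\right) \left(- \frac{1}{73}\right)}{3} = \frac{1}{3} \cdot \frac{5}{73} = \frac{5}{219} \approx 0.022831$)
$f{\left(p \right)} = \frac{3499}{219}$ ($f{\left(p \right)} = 16 - \frac{5}{219} = \frac{3499}{219}$)
$\left(9159 + 24021\right) + f{\left(L{\left(-8 \right)} \right)} = \left(9159 + 24021\right) + \frac{3499}{219} = 33180 + \frac{3499}{219} = \frac{7269919}{219}$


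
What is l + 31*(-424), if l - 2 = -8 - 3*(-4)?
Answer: -13138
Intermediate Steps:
l = 6 (l = 2 + (-8 - 3*(-4)) = 2 + (-8 + 12) = 2 + 4 = 6)
l + 31*(-424) = 6 + 31*(-424) = 6 - 13144 = -13138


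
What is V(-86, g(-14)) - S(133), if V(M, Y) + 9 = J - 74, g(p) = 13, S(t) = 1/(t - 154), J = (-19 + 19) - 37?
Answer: -2519/21 ≈ -119.95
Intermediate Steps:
J = -37 (J = 0 - 37 = -37)
S(t) = 1/(-154 + t)
V(M, Y) = -120 (V(M, Y) = -9 + (-37 - 74) = -9 - 111 = -120)
V(-86, g(-14)) - S(133) = -120 - 1/(-154 + 133) = -120 - 1/(-21) = -120 - 1*(-1/21) = -120 + 1/21 = -2519/21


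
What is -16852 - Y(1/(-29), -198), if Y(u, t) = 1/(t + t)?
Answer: -6673391/396 ≈ -16852.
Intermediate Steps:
Y(u, t) = 1/(2*t)
-16852 - Y(1/(-29), -198) = -16852 - 1/(2*(-198)) = -16852 - (-1)/(2*198) = -16852 - 1*(-1/396) = -16852 + 1/396 = -6673391/396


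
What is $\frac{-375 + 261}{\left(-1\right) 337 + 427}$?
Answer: $- \frac{19}{15} \approx -1.2667$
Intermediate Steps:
$\frac{-375 + 261}{\left(-1\right) 337 + 427} = - \frac{114}{-337 + 427} = - \frac{114}{90} = \left(-114\right) \frac{1}{90} = - \frac{19}{15}$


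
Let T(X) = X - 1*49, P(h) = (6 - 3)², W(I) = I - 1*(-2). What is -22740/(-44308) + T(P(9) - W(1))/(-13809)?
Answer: 78980476/152962293 ≈ 0.51634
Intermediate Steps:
W(I) = 2 + I (W(I) = I + 2 = 2 + I)
P(h) = 9 (P(h) = 3² = 9)
T(X) = -49 + X (T(X) = X - 49 = -49 + X)
-22740/(-44308) + T(P(9) - W(1))/(-13809) = -22740/(-44308) + (-49 + (9 - (2 + 1)))/(-13809) = -22740*(-1/44308) + (-49 + (9 - 1*3))*(-1/13809) = 5685/11077 + (-49 + (9 - 3))*(-1/13809) = 5685/11077 + (-49 + 6)*(-1/13809) = 5685/11077 - 43*(-1/13809) = 5685/11077 + 43/13809 = 78980476/152962293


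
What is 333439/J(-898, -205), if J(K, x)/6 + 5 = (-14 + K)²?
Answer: 333439/4990434 ≈ 0.066816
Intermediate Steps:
J(K, x) = -30 + 6*(-14 + K)²
333439/J(-898, -205) = 333439/(-30 + 6*(-14 - 898)²) = 333439/(-30 + 6*(-912)²) = 333439/(-30 + 6*831744) = 333439/(-30 + 4990464) = 333439/4990434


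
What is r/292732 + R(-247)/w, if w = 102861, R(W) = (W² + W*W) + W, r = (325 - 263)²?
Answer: 819128774/684334233 ≈ 1.1970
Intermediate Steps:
r = 3844 (r = 62² = 3844)
R(W) = W + 2*W² (R(W) = (W² + W²) + W = 2*W² + W = W + 2*W²)
r/292732 + R(-247)/w = 3844/292732 - 247*(1 + 2*(-247))/102861 = 3844*(1/292732) - 247*(1 - 494)*(1/102861) = 961/73183 - 247*(-493)*(1/102861) = 961/73183 + 121771*(1/102861) = 961/73183 + 121771/102861 = 819128774/684334233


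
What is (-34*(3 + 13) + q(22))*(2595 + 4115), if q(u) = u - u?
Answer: -3650240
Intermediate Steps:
q(u) = 0
(-34*(3 + 13) + q(22))*(2595 + 4115) = (-34*(3 + 13) + 0)*(2595 + 4115) = (-34*16 + 0)*6710 = (-544 + 0)*6710 = -544*6710 = -3650240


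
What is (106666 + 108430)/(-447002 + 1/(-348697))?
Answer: -75003329912/155868256395 ≈ -0.48120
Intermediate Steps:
(106666 + 108430)/(-447002 + 1/(-348697)) = 215096/(-447002 - 1/348697) = 215096/(-155868256395/348697) = 215096*(-348697/155868256395) = -75003329912/155868256395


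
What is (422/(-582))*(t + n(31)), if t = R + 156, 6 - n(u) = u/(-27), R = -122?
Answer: -234421/7857 ≈ -29.836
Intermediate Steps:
n(u) = 6 + u/27 (n(u) = 6 - u/(-27) = 6 - u*(-1)/27 = 6 - (-1)*u/27 = 6 + u/27)
t = 34 (t = -122 + 156 = 34)
(422/(-582))*(t + n(31)) = (422/(-582))*(34 + (6 + (1/27)*31)) = (422*(-1/582))*(34 + (6 + 31/27)) = -211*(34 + 193/27)/291 = -211/291*1111/27 = -234421/7857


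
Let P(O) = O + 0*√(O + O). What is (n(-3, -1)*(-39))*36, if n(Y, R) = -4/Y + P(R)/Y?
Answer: -2340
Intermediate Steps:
P(O) = O (P(O) = O + 0*√(2*O) = O + 0*(√2*√O) = O + 0 = O)
n(Y, R) = -4/Y + R/Y
(n(-3, -1)*(-39))*36 = (((-4 - 1)/(-3))*(-39))*36 = (-⅓*(-5)*(-39))*36 = ((5/3)*(-39))*36 = -65*36 = -2340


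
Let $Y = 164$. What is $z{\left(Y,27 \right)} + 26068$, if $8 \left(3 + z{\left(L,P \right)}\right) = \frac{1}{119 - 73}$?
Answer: $\frac{9591921}{368} \approx 26065.0$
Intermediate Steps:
$z{\left(L,P \right)} = - \frac{1103}{368}$ ($z{\left(L,P \right)} = -3 + \frac{1}{8 \left(119 - 73\right)} = -3 + \frac{1}{8 \cdot 46} = -3 + \frac{1}{8} \cdot \frac{1}{46} = -3 + \frac{1}{368} = - \frac{1103}{368}$)
$z{\left(Y,27 \right)} + 26068 = - \frac{1103}{368} + 26068 = \frac{9591921}{368}$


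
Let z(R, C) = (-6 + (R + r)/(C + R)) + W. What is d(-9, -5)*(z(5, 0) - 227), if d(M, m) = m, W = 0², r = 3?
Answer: 1157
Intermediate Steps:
W = 0
z(R, C) = -6 + (3 + R)/(C + R) (z(R, C) = (-6 + (R + 3)/(C + R)) + 0 = (-6 + (3 + R)/(C + R)) + 0 = -6 + (3 + R)/(C + R))
d(-9, -5)*(z(5, 0) - 227) = -5*((3 - 6*0 - 5*5)/(0 + 5) - 227) = -5*((3 + 0 - 25)/5 - 227) = -5*((⅕)*(-22) - 227) = -5*(-22/5 - 227) = -5*(-1157/5) = 1157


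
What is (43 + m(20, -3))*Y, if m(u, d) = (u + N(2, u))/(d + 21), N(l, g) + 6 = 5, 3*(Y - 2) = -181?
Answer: -138775/54 ≈ -2569.9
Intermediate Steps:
Y = -175/3 (Y = 2 + (⅓)*(-181) = 2 - 181/3 = -175/3 ≈ -58.333)
N(l, g) = -1 (N(l, g) = -6 + 5 = -1)
m(u, d) = (-1 + u)/(21 + d) (m(u, d) = (u - 1)/(d + 21) = (-1 + u)/(21 + d))
(43 + m(20, -3))*Y = (43 + (-1 + 20)/(21 - 3))*(-175/3) = (43 + 19/18)*(-175/3) = (793/18)*(-175/3) = -138775/54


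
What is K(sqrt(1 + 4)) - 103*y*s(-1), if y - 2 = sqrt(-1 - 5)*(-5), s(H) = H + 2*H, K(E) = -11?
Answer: 607 - 1545*I*sqrt(6) ≈ 607.0 - 3784.5*I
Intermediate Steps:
s(H) = 3*H
y = 2 - 5*I*sqrt(6) (y = 2 + sqrt(-1 - 5)*(-5) = 2 + sqrt(-6)*(-5) = 2 + (I*sqrt(6))*(-5) = 2 - 5*I*sqrt(6) ≈ 2.0 - 12.247*I)
K(sqrt(1 + 4)) - 103*y*s(-1) = -11 - 103*(2 - 5*I*sqrt(6))*3*(-1) = -11 - 103*(2 - 5*I*sqrt(6))*(-3) = -11 - 103*(-6 + 15*I*sqrt(6)) = -11 + (618 - 1545*I*sqrt(6)) = 607 - 1545*I*sqrt(6)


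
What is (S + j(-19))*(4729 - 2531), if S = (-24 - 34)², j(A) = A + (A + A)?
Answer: 7268786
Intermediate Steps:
j(A) = 3*A (j(A) = A + 2*A = 3*A)
S = 3364 (S = (-58)² = 3364)
(S + j(-19))*(4729 - 2531) = (3364 + 3*(-19))*(4729 - 2531) = (3364 - 57)*2198 = 3307*2198 = 7268786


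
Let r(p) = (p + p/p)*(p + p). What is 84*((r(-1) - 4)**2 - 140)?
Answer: -10416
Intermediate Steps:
r(p) = 2*p*(1 + p) (r(p) = (p + 1)*(2*p) = (1 + p)*(2*p) = 2*p*(1 + p))
84*((r(-1) - 4)**2 - 140) = 84*((2*(-1)*(1 - 1) - 4)**2 - 140) = 84*((2*(-1)*0 - 4)**2 - 140) = 84*((0 - 4)**2 - 140) = 84*((-4)**2 - 140) = 84*(16 - 140) = 84*(-124) = -10416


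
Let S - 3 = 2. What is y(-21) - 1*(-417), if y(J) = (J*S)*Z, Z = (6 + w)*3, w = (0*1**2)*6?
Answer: -1473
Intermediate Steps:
S = 5 (S = 3 + 2 = 5)
w = 0 (w = (0*1)*6 = 0*6 = 0)
Z = 18 (Z = (6 + 0)*3 = 6*3 = 18)
y(J) = 90*J (y(J) = (J*5)*18 = (5*J)*18 = 90*J)
y(-21) - 1*(-417) = 90*(-21) - 1*(-417) = -1890 + 417 = -1473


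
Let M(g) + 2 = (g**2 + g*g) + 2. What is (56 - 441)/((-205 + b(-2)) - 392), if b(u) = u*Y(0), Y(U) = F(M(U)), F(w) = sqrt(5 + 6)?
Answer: 45969/71273 - 154*sqrt(11)/71273 ≈ 0.63780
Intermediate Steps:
M(g) = 2*g**2 (M(g) = -2 + ((g**2 + g*g) + 2) = -2 + ((g**2 + g**2) + 2) = -2 + (2*g**2 + 2) = -2 + (2 + 2*g**2) = 2*g**2)
F(w) = sqrt(11)
Y(U) = sqrt(11)
b(u) = u*sqrt(11)
(56 - 441)/((-205 + b(-2)) - 392) = (56 - 441)/((-205 - 2*sqrt(11)) - 392) = -385/(-597 - 2*sqrt(11))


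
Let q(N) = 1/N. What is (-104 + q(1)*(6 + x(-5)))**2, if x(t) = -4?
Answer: 10404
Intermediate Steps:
q(N) = 1/N
(-104 + q(1)*(6 + x(-5)))**2 = (-104 + (6 - 4)/1)**2 = (-104 + 1*2)**2 = (-104 + 2)**2 = (-102)**2 = 10404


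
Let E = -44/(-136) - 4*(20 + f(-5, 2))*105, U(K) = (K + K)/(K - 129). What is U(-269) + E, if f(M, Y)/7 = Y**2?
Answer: -136391225/6766 ≈ -20158.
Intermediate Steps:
U(K) = 2*K/(-129 + K) (U(K) = (2*K)/(-129 + K) = 2*K/(-129 + K))
f(M, Y) = 7*Y**2
E = -685429/34 (E = -44/(-136) - 4*(20 + 7*2**2)*105 = -44*(-1/136) - 4*(20 + 7*4)*105 = 11/34 - 4*(20 + 28)*105 = 11/34 - 4*48*105 = 11/34 - 192*105 = 11/34 - 20160 = -685429/34 ≈ -20160.)
U(-269) + E = 2*(-269)/(-129 - 269) - 685429/34 = 2*(-269)/(-398) - 685429/34 = 2*(-269)*(-1/398) - 685429/34 = 269/199 - 685429/34 = -136391225/6766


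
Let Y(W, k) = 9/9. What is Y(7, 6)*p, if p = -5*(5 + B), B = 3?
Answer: -40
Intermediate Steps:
Y(W, k) = 1 (Y(W, k) = 9*(⅑) = 1)
p = -40 (p = -5*(5 + 3) = -5*8 = -40)
Y(7, 6)*p = 1*(-40) = -40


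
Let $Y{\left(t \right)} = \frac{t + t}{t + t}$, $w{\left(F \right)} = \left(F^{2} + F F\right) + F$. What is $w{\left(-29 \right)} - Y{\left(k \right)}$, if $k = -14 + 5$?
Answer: $1652$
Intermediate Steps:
$k = -9$
$w{\left(F \right)} = F + 2 F^{2}$ ($w{\left(F \right)} = \left(F^{2} + F^{2}\right) + F = 2 F^{2} + F = F + 2 F^{2}$)
$Y{\left(t \right)} = 1$ ($Y{\left(t \right)} = \frac{2 t}{2 t} = 2 t \frac{1}{2 t} = 1$)
$w{\left(-29 \right)} - Y{\left(k \right)} = - 29 \left(1 + 2 \left(-29\right)\right) - 1 = - 29 \left(1 - 58\right) - 1 = \left(-29\right) \left(-57\right) - 1 = 1653 - 1 = 1652$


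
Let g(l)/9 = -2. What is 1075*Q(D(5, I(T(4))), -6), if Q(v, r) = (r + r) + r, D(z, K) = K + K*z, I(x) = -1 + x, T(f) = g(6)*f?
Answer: -19350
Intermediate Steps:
g(l) = -18 (g(l) = 9*(-2) = -18)
T(f) = -18*f
Q(v, r) = 3*r (Q(v, r) = 2*r + r = 3*r)
1075*Q(D(5, I(T(4))), -6) = 1075*(3*(-6)) = 1075*(-18) = -19350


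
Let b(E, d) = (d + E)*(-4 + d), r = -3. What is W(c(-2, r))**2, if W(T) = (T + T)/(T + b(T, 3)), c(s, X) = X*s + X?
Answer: 4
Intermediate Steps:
c(s, X) = X + X*s
b(E, d) = (-4 + d)*(E + d) (b(E, d) = (E + d)*(-4 + d) = (-4 + d)*(E + d))
W(T) = -2*T/3 (W(T) = (T + T)/(T + (3**2 - 4*T - 4*3 + T*3)) = (2*T)/(T + (9 - 4*T - 12 + 3*T)) = (2*T)/(T + (-3 - T)) = (2*T)/(-3) = (2*T)*(-1/3) = -2*T/3)
W(c(-2, r))**2 = (-(-2)*(1 - 2))**2 = (-(-2)*(-1))**2 = (-2/3*3)**2 = (-2)**2 = 4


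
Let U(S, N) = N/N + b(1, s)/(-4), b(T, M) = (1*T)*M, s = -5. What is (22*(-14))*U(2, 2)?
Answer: -693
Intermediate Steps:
b(T, M) = M*T (b(T, M) = T*M = M*T)
U(S, N) = 9/4 (U(S, N) = N/N - 5*1/(-4) = 1 - 5*(-1/4) = 1 + 5/4 = 9/4)
(22*(-14))*U(2, 2) = (22*(-14))*(9/4) = -308*9/4 = -693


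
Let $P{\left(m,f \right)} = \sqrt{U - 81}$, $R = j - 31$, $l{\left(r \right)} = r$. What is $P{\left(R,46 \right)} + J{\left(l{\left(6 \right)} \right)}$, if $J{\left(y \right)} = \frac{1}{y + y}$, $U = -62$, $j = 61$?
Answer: $\frac{1}{12} + i \sqrt{143} \approx 0.083333 + 11.958 i$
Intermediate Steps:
$J{\left(y \right)} = \frac{1}{2 y}$
$R = 30$ ($R = 61 - 31 = 30$)
$P{\left(m,f \right)} = i \sqrt{143}$ ($P{\left(m,f \right)} = \sqrt{-62 - 81} = \sqrt{-143} = i \sqrt{143}$)
$P{\left(R,46 \right)} + J{\left(l{\left(6 \right)} \right)} = i \sqrt{143} + \frac{1}{2 \cdot 6} = i \sqrt{143} + \frac{1}{2} \cdot \frac{1}{6} = i \sqrt{143} + \frac{1}{12} = \frac{1}{12} + i \sqrt{143}$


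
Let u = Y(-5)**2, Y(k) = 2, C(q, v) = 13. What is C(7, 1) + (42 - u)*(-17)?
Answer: -633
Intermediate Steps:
u = 4 (u = 2**2 = 4)
C(7, 1) + (42 - u)*(-17) = 13 + (42 - 1*4)*(-17) = 13 + (42 - 4)*(-17) = 13 + 38*(-17) = 13 - 646 = -633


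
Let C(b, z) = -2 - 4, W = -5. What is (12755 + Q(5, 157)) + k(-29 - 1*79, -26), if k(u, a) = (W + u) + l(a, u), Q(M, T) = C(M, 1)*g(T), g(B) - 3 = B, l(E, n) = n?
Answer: 11574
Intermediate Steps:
C(b, z) = -6
g(B) = 3 + B
Q(M, T) = -18 - 6*T (Q(M, T) = -6*(3 + T) = -18 - 6*T)
k(u, a) = -5 + 2*u (k(u, a) = (-5 + u) + u = -5 + 2*u)
(12755 + Q(5, 157)) + k(-29 - 1*79, -26) = (12755 + (-18 - 6*157)) + (-5 + 2*(-29 - 1*79)) = (12755 + (-18 - 942)) + (-5 + 2*(-29 - 79)) = (12755 - 960) + (-5 + 2*(-108)) = 11795 + (-5 - 216) = 11795 - 221 = 11574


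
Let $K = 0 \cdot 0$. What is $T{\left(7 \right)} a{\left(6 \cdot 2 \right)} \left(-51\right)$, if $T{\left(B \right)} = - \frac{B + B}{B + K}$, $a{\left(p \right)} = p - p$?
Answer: $0$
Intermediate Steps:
$K = 0$
$a{\left(p \right)} = 0$
$T{\left(B \right)} = -2$ ($T{\left(B \right)} = - \frac{B + B}{B + 0} = - \frac{2 B}{B} = \left(-1\right) 2 = -2$)
$T{\left(7 \right)} a{\left(6 \cdot 2 \right)} \left(-51\right) = \left(-2\right) 0 \left(-51\right) = 0 \left(-51\right) = 0$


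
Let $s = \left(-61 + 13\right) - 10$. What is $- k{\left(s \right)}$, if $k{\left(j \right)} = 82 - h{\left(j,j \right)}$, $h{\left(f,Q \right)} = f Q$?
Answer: $3282$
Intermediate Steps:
$h{\left(f,Q \right)} = Q f$
$s = -58$ ($s = -48 - 10 = -58$)
$k{\left(j \right)} = 82 - j^{2}$ ($k{\left(j \right)} = 82 - j j = 82 - j^{2}$)
$- k{\left(s \right)} = - (82 - \left(-58\right)^{2}) = - (82 - 3364) = \left(-1\right) \left(-3282\right) = 3282$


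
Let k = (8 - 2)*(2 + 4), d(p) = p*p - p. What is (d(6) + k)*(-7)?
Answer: -462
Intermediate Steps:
d(p) = p² - p
k = 36 (k = 6*6 = 36)
(d(6) + k)*(-7) = (6*(-1 + 6) + 36)*(-7) = (6*5 + 36)*(-7) = (30 + 36)*(-7) = 66*(-7) = -462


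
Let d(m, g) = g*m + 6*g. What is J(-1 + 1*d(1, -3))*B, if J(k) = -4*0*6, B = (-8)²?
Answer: 0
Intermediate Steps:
d(m, g) = 6*g + g*m
B = 64
J(k) = 0 (J(k) = 0*6 = 0)
J(-1 + 1*d(1, -3))*B = 0*64 = 0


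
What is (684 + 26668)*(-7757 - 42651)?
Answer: -1378759616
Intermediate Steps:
(684 + 26668)*(-7757 - 42651) = 27352*(-50408) = -1378759616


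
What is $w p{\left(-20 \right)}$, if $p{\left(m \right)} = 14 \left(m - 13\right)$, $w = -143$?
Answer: $66066$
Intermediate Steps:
$p{\left(m \right)} = -182 + 14 m$ ($p{\left(m \right)} = 14 \left(-13 + m\right) = -182 + 14 m$)
$w p{\left(-20 \right)} = - 143 \left(-182 + 14 \left(-20\right)\right) = - 143 \left(-182 - 280\right) = \left(-143\right) \left(-462\right) = 66066$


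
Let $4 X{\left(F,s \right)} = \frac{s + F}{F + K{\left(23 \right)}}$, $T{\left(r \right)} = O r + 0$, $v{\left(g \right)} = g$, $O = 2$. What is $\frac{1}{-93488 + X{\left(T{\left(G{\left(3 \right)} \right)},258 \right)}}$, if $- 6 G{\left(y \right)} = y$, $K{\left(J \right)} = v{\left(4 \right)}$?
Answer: $- \frac{12}{1121599} \approx -1.0699 \cdot 10^{-5}$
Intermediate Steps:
$K{\left(J \right)} = 4$
$G{\left(y \right)} = - \frac{y}{6}$
$T{\left(r \right)} = 2 r$ ($T{\left(r \right)} = 2 r + 0 = 2 r$)
$X{\left(F,s \right)} = \frac{F + s}{4 \left(4 + F\right)}$ ($X{\left(F,s \right)} = \frac{\left(s + F\right) \frac{1}{F + 4}}{4} = \frac{\left(F + s\right) \frac{1}{4 + F}}{4} = \frac{\frac{1}{4 + F} \left(F + s\right)}{4} = \frac{F + s}{4 \left(4 + F\right)}$)
$\frac{1}{-93488 + X{\left(T{\left(G{\left(3 \right)} \right)},258 \right)}} = \frac{1}{-93488 + \frac{2 \left(\left(- \frac{1}{6}\right) 3\right) + 258}{4 \left(4 + 2 \left(\left(- \frac{1}{6}\right) 3\right)\right)}} = \frac{1}{-93488 + \frac{2 \left(- \frac{1}{2}\right) + 258}{4 \left(4 + 2 \left(- \frac{1}{2}\right)\right)}} = \frac{1}{-93488 + \frac{-1 + 258}{4 \left(4 - 1\right)}} = \frac{1}{-93488 + \frac{1}{4} \cdot \frac{1}{3} \cdot 257} = \frac{1}{-93488 + \frac{257}{12}} = \frac{1}{- \frac{1121599}{12}} = - \frac{12}{1121599}$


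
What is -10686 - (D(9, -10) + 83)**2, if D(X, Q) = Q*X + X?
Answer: -10690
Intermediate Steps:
D(X, Q) = X + Q*X
-10686 - (D(9, -10) + 83)**2 = -10686 - (9*(1 - 10) + 83)**2 = -10686 - (9*(-9) + 83)**2 = -10686 - (-81 + 83)**2 = -10686 - 1*2**2 = -10686 - 1*4 = -10686 - 4 = -10690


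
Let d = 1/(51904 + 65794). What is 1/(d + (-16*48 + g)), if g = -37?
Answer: -117698/94746889 ≈ -0.0012422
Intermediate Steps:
d = 1/117698 ≈ 8.4963e-6
1/(d + (-16*48 + g)) = 1/(1/117698 + (-16*48 - 37)) = 1/(1/117698 + (-768 - 37)) = 1/(1/117698 - 805) = 1/(-94746889/117698) = -117698/94746889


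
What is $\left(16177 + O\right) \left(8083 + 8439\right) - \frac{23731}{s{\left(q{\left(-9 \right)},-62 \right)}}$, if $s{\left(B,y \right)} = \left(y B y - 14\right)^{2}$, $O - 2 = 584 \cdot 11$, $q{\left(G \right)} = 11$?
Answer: $\frac{667257092146097669}{1786752900} \approx 3.7345 \cdot 10^{8}$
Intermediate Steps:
$O = 6426$ ($O = 2 + 584 \cdot 11 = 2 + 6424 = 6426$)
$s{\left(B,y \right)} = \left(-14 + B y^{2}\right)^{2}$ ($s{\left(B,y \right)} = \left(B y y - 14\right)^{2} = \left(B y^{2} - 14\right)^{2} = \left(-14 + B y^{2}\right)^{2}$)
$\left(16177 + O\right) \left(8083 + 8439\right) - \frac{23731}{s{\left(q{\left(-9 \right)},-62 \right)}} = \left(16177 + 6426\right) \left(8083 + 8439\right) - \frac{23731}{\left(-14 + 11 \left(-62\right)^{2}\right)^{2}} = 22603 \cdot 16522 - \frac{23731}{\left(-14 + 11 \cdot 3844\right)^{2}} = 373446766 - \frac{23731}{\left(-14 + 42284\right)^{2}} = 373446766 - \frac{23731}{42270^{2}} = 373446766 - \frac{23731}{1786752900} = \frac{667257092146097669}{1786752900}$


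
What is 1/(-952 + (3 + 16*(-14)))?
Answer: -1/1173 ≈ -0.00085251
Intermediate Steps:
1/(-952 + (3 + 16*(-14))) = 1/(-952 + (3 - 224)) = 1/(-952 - 221) = 1/(-1173) = -1/1173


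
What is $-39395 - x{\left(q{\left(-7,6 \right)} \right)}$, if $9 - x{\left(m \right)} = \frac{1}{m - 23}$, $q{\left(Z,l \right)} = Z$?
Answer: $- \frac{1182121}{30} \approx -39404.0$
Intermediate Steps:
$x{\left(m \right)} = 9 - \frac{1}{-23 + m}$ ($x{\left(m \right)} = 9 - \frac{1}{m - 23} = 9 - \frac{1}{-23 + m}$)
$-39395 - x{\left(q{\left(-7,6 \right)} \right)} = -39395 - \frac{-208 + 9 \left(-7\right)}{-23 - 7} = -39395 - \frac{-208 - 63}{-30} = -39395 - \left(- \frac{1}{30}\right) \left(-271\right) = -39395 - \frac{271}{30} = - \frac{1182121}{30}$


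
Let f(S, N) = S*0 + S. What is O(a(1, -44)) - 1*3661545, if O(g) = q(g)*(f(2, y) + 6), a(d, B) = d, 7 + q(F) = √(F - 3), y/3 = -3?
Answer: -3661601 + 8*I*√2 ≈ -3.6616e+6 + 11.314*I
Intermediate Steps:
y = -9 (y = 3*(-3) = -9)
f(S, N) = S (f(S, N) = 0 + S = S)
q(F) = -7 + √(-3 + F) (q(F) = -7 + √(F - 3) = -7 + √(-3 + F))
O(g) = -56 + 8*√(-3 + g) (O(g) = (-7 + √(-3 + g))*(2 + 6) = (-7 + √(-3 + g))*8 = -56 + 8*√(-3 + g))
O(a(1, -44)) - 1*3661545 = (-56 + 8*√(-3 + 1)) - 1*3661545 = (-56 + 8*√(-2)) - 3661545 = (-56 + 8*(I*√2)) - 3661545 = (-56 + 8*I*√2) - 3661545 = -3661601 + 8*I*√2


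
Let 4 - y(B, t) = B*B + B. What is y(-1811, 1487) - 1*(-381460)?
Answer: -2896446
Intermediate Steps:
y(B, t) = 4 - B - B² (y(B, t) = 4 - (B*B + B) = 4 - (B² + B) = 4 - (B + B²) = 4 + (-B - B²) = 4 - B - B²)
y(-1811, 1487) - 1*(-381460) = (4 - 1*(-1811) - 1*(-1811)²) - 1*(-381460) = (4 + 1811 - 1*3279721) + 381460 = (4 + 1811 - 3279721) + 381460 = -3277906 + 381460 = -2896446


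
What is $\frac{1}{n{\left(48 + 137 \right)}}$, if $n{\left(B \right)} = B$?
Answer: $\frac{1}{185} \approx 0.0054054$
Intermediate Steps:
$\frac{1}{n{\left(48 + 137 \right)}} = \frac{1}{48 + 137} = \frac{1}{185}$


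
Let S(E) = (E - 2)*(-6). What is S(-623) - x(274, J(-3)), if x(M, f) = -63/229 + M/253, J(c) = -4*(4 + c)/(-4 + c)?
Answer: 217216943/57937 ≈ 3749.2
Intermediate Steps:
J(c) = -4*(4 + c)/(-4 + c)
x(M, f) = -63/229 + M/253 (x(M, f) = -63*1/229 + M*(1/253) = -63/229 + M/253)
S(E) = 12 - 6*E (S(E) = (-2 + E)*(-6) = 12 - 6*E)
S(-623) - x(274, J(-3)) = (12 - 6*(-623)) - (-63/229 + (1/253)*274) = (12 + 3738) - (-63/229 + 274/253) = 3750 - 1*46807/57937 = 3750 - 46807/57937 = 217216943/57937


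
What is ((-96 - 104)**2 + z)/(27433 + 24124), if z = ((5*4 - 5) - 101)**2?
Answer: 47396/51557 ≈ 0.91929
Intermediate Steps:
z = 7396 (z = ((20 - 5) - 101)**2 = (15 - 101)**2 = (-86)**2 = 7396)
((-96 - 104)**2 + z)/(27433 + 24124) = ((-96 - 104)**2 + 7396)/(27433 + 24124) = ((-200)**2 + 7396)/51557 = (40000 + 7396)*(1/51557) = 47396*(1/51557) = 47396/51557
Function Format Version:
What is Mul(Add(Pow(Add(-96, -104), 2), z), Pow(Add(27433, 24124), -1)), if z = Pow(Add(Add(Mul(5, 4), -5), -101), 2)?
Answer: Rational(47396, 51557) ≈ 0.91929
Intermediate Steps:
z = 7396 (z = Pow(Add(Add(20, -5), -101), 2) = Pow(Add(15, -101), 2) = Pow(-86, 2) = 7396)
Mul(Add(Pow(Add(-96, -104), 2), z), Pow(Add(27433, 24124), -1)) = Mul(Add(Pow(Add(-96, -104), 2), 7396), Pow(Add(27433, 24124), -1)) = Mul(Add(Pow(-200, 2), 7396), Pow(51557, -1)) = Mul(Add(40000, 7396), Rational(1, 51557)) = Mul(47396, Rational(1, 51557)) = Rational(47396, 51557)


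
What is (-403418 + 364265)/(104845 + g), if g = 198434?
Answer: -13051/101093 ≈ -0.12910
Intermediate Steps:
(-403418 + 364265)/(104845 + g) = (-403418 + 364265)/(104845 + 198434) = -39153/303279 = -39153*1/303279 = -13051/101093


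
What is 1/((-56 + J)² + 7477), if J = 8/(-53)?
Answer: 2809/29859469 ≈ 9.4074e-5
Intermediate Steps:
J = -8/53 (J = 8*(-1/53) = -8/53 ≈ -0.15094)
1/((-56 + J)² + 7477) = 1/((-56 - 8/53)² + 7477) = 1/((-2976/53)² + 7477) = 1/(8856576/2809 + 7477) = 1/(29859469/2809) = 2809/29859469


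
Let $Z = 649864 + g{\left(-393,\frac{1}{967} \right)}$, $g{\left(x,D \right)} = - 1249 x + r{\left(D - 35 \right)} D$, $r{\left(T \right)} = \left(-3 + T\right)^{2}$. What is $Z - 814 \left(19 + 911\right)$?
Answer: $\frac{346955713299188}{904231063} \approx 3.837 \cdot 10^{5}$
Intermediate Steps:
$g{\left(x,D \right)} = - 1249 x + D \left(-38 + D\right)^{2}$ ($g{\left(x,D \right)} = - 1249 x + \left(-3 + \left(D - 35\right)\right)^{2} D = - 1249 x + \left(-3 + \left(-35 + D\right)\right)^{2} D = - 1249 x + \left(-38 + D\right)^{2} D = - 1249 x + D \left(-38 + D\right)^{2}$)
$Z = \frac{1031476712611448}{904231063}$ ($Z = 649864 + \left(\left(-1249\right) \left(-393\right) + \frac{\left(-38 + \frac{1}{967}\right)^{2}}{967}\right) = 649864 + \left(490857 + \frac{\left(-38 + \frac{1}{967}\right)^{2}}{967}\right) = 649864 + \left(490857 + \frac{\left(- \frac{36745}{967}\right)^{2}}{967}\right) = 649864 + \left(490857 + \frac{1}{967} \cdot \frac{1350195025}{935089}\right) = 649864 + \left(490857 + \frac{1350195025}{904231063}\right) = 649864 + \frac{443849497086016}{904231063} = \frac{1031476712611448}{904231063} \approx 1.1407 \cdot 10^{6}$)
$Z - 814 \left(19 + 911\right) = \frac{1031476712611448}{904231063} - 814 \left(19 + 911\right) = \frac{1031476712611448}{904231063} - 757020 = \frac{346955713299188}{904231063}$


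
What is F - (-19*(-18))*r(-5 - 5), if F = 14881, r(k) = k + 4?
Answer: 16933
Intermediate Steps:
r(k) = 4 + k
F - (-19*(-18))*r(-5 - 5) = 14881 - (-19*(-18))*(4 + (-5 - 5)) = 14881 - 342*(4 - 10) = 14881 - 342*(-6) = 14881 - 1*(-2052) = 14881 + 2052 = 16933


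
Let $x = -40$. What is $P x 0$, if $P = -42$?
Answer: $0$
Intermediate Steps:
$P x 0 = \left(-42\right) \left(-40\right) 0 = 1680 \cdot 0 = 0$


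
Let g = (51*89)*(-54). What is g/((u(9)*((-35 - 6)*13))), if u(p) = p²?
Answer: 3026/533 ≈ 5.6773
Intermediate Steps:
g = -245106 (g = 4539*(-54) = -245106)
g/((u(9)*((-35 - 6)*13))) = -245106*1/(1053*(-35 - 6)) = -245106/(81*(-41*13)) = -245106/(81*(-533)) = -245106/(-43173) = -245106*(-1/43173) = 3026/533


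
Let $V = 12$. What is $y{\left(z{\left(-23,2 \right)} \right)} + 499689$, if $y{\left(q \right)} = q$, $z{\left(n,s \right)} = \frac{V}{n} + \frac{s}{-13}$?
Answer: $\frac{149406809}{299} \approx 4.9969 \cdot 10^{5}$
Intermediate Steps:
$z{\left(n,s \right)} = \frac{12}{n} - \frac{s}{13}$ ($z{\left(n,s \right)} = \frac{12}{n} + \frac{s}{-13} = \frac{12}{n} + s \left(- \frac{1}{13}\right) = \frac{12}{n} - \frac{s}{13}$)
$y{\left(z{\left(-23,2 \right)} \right)} + 499689 = \left(\frac{12}{-23} - \frac{2}{13}\right) + 499689 = \left(12 \left(- \frac{1}{23}\right) - \frac{2}{13}\right) + 499689 = \left(- \frac{12}{23} - \frac{2}{13}\right) + 499689 = - \frac{202}{299} + 499689 = \frac{149406809}{299}$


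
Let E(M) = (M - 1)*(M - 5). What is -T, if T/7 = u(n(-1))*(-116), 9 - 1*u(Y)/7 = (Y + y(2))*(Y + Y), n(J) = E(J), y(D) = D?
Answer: -1858668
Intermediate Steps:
E(M) = (-1 + M)*(-5 + M)
n(J) = 5 + J² - 6*J
u(Y) = 63 - 14*Y*(2 + Y) (u(Y) = 63 - 7*(Y + 2)*(Y + Y) = 63 - 7*(2 + Y)*2*Y = 63 - 14*Y*(2 + Y))
T = 1858668 (T = 7*((63 - 28*(5 + (-1)² - 6*(-1)) - 14*(5 + (-1)² - 6*(-1))²)*(-116)) = 7*((63 - 28*(5 + 1 + 6) - 14*(5 + 1 + 6)²)*(-116)) = 7*((63 - 28*12 - 14*12²)*(-116)) = 7*((63 - 336 - 14*144)*(-116)) = 7*((63 - 336 - 2016)*(-116)) = 7*(-2289*(-116)) = 7*265524 = 1858668)
-T = -1*1858668 = -1858668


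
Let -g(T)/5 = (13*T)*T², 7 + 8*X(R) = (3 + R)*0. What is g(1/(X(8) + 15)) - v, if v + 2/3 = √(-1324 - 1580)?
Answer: 2785954/4328691 - 22*I*√6 ≈ 0.6436 - 53.889*I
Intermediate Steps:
X(R) = -7/8 (X(R) = -7/8 + ((3 + R)*0)/8 = -7/8 + (⅛)*0 = -7/8 + 0 = -7/8)
g(T) = -65*T³ (g(T) = -5*13*T*T² = -65*T³)
v = -⅔ + 22*I*√6 (v = -⅔ + √(-1324 - 1580) = -⅔ + √(-2904) = -⅔ + 22*I*√6 ≈ -0.66667 + 53.889*I)
g(1/(X(8) + 15)) - v = -65/(-7/8 + 15)³ - (-⅔ + 22*I*√6) = -65*(1/(113/8))³ + (⅔ - 22*I*√6) = -65*(8/113)³ + (⅔ - 22*I*√6) = -65*512/1442897 + (⅔ - 22*I*√6) = -33280/1442897 + (⅔ - 22*I*√6) = 2785954/4328691 - 22*I*√6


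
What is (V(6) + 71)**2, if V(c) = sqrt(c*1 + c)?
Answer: 5053 + 284*sqrt(3) ≈ 5544.9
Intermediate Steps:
V(c) = sqrt(2)*sqrt(c) (V(c) = sqrt(c + c) = sqrt(2*c) = sqrt(2)*sqrt(c))
(V(6) + 71)**2 = (sqrt(2)*sqrt(6) + 71)**2 = (2*sqrt(3) + 71)**2 = (71 + 2*sqrt(3))**2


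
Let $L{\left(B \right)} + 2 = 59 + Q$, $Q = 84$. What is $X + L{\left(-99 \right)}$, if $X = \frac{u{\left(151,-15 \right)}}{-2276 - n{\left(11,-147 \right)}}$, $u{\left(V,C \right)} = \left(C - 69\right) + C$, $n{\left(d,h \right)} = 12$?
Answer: $\frac{29337}{208} \approx 141.04$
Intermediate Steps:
$L{\left(B \right)} = 141$ ($L{\left(B \right)} = -2 + \left(59 + 84\right) = -2 + 143 = 141$)
$u{\left(V,C \right)} = -69 + 2 C$ ($u{\left(V,C \right)} = \left(-69 + C\right) + C = -69 + 2 C$)
$X = \frac{9}{208}$ ($X = \frac{-69 + 2 \left(-15\right)}{-2276 - 12} = \frac{-69 - 30}{-2276 - 12} = - \frac{99}{-2288} = \left(-99\right) \left(- \frac{1}{2288}\right) = \frac{9}{208} \approx 0.043269$)
$X + L{\left(-99 \right)} = \frac{9}{208} + 141 = \frac{29337}{208}$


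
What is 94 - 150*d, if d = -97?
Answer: 14644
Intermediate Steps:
94 - 150*d = 94 - 150*(-97) = 94 + 14550 = 14644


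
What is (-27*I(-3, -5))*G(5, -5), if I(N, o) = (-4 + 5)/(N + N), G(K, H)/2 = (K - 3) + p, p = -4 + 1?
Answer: -9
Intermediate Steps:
p = -3
G(K, H) = -12 + 2*K (G(K, H) = 2*((K - 3) - 3) = 2*((-3 + K) - 3) = 2*(-6 + K) = -12 + 2*K)
I(N, o) = 1/(2*N)
(-27*I(-3, -5))*G(5, -5) = (-27/(2*(-3)))*(-12 + 2*5) = (-27*(-1)/(2*3))*(-12 + 10) = -27*(-⅙)*(-2) = (9/2)*(-2) = -9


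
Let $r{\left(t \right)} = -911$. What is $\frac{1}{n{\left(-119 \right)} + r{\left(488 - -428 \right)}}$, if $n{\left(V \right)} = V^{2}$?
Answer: $\frac{1}{13250} \approx 7.5472 \cdot 10^{-5}$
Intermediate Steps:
$\frac{1}{n{\left(-119 \right)} + r{\left(488 - -428 \right)}} = \frac{1}{\left(-119\right)^{2} - 911} = \frac{1}{14161 - 911} = \frac{1}{13250}$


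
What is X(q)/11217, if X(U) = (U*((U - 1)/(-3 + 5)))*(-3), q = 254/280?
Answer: 1651/146568800 ≈ 1.1264e-5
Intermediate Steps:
q = 127/140 (q = 254*(1/280) = 127/140 ≈ 0.90714)
X(U) = -3*U*(-½ + U/2) (X(U) = (U*((-1 + U)/2))*(-3) = (U*((-1 + U)*(½)))*(-3) = (U*(-½ + U/2))*(-3) = -3*U*(-½ + U/2))
X(q)/11217 = ((3/2)*(127/140)*(1 - 1*127/140))/11217 = ((3/2)*(127/140)*(1 - 127/140))*(1/11217) = ((3/2)*(127/140)*(13/140))*(1/11217) = (4953/39200)*(1/11217) = 1651/146568800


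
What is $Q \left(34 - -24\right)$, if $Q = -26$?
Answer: $-1508$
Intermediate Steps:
$Q \left(34 - -24\right) = - 26 \left(34 - -24\right) = - 26 \left(34 + 24\right) = \left(-26\right) 58 = -1508$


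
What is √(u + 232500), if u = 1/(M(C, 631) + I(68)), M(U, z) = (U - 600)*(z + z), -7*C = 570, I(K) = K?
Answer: √131622388142221643/752408 ≈ 482.18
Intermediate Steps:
C = -570/7 (C = -⅐*570 = -570/7 ≈ -81.429)
M(U, z) = 2*z*(-600 + U) (M(U, z) = (-600 + U)*(2*z) = 2*z*(-600 + U))
u = -7/6019264 (u = 1/(2*631*(-600 - 570/7) + 68) = 1/(2*631*(-4770/7) + 68) = 1/(-6019740/7 + 68) = 1/(-6019264/7) = -7/6019264 ≈ -1.1629e-6)
√(u + 232500) = √(-7/6019264 + 232500) = √(1399478879993/6019264) = √131622388142221643/752408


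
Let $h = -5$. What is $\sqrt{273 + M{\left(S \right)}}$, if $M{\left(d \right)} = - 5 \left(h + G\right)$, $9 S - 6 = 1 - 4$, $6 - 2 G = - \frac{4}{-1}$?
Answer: $\sqrt{293} \approx 17.117$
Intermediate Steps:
$G = 1$ ($G = 3 - \frac{\left(-4\right) \frac{1}{-1}}{2} = 3 - \frac{\left(-4\right) \left(-1\right)}{2} = 3 - 2 = 1$)
$S = \frac{1}{3}$ ($S = \frac{2}{3} + \frac{1 - 4}{9} = \frac{2}{3} + \frac{1}{9} \left(-3\right) = \frac{2}{3} - \frac{1}{3} = \frac{1}{3} \approx 0.33333$)
$M{\left(d \right)} = 20$ ($M{\left(d \right)} = - 5 \left(-5 + 1\right) = \left(-5\right) \left(-4\right) = 20$)
$\sqrt{273 + M{\left(S \right)}} = \sqrt{273 + 20} = \sqrt{293}$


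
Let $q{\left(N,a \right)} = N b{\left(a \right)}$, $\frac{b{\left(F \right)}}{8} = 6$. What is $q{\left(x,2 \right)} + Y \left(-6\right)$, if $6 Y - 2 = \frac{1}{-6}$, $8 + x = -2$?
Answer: $- \frac{2891}{6} \approx -481.83$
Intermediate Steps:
$x = -10$ ($x = -8 - 2 = -10$)
$b{\left(F \right)} = 48$ ($b{\left(F \right)} = 8 \cdot 6 = 48$)
$q{\left(N,a \right)} = 48 N$ ($q{\left(N,a \right)} = N 48 = 48 N$)
$Y = \frac{11}{36}$ ($Y = \frac{1}{3} + \frac{1}{6 \left(-6\right)} = \frac{1}{3} + \frac{1}{6} \left(- \frac{1}{6}\right) = \frac{1}{3} - \frac{1}{36} = \frac{11}{36} \approx 0.30556$)
$q{\left(x,2 \right)} + Y \left(-6\right) = 48 \left(-10\right) + \frac{11}{36} \left(-6\right) = -480 - \frac{11}{6} = - \frac{2891}{6}$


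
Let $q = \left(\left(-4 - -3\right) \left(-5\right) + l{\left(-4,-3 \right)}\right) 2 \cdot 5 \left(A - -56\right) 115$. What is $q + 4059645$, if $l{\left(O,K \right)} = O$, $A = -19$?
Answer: $4102195$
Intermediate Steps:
$q = 42550$ ($q = \left(\left(-4 - -3\right) \left(-5\right) - 4\right) 2 \cdot 5 \left(-19 - -56\right) 115 = \left(\left(-4 + 3\right) \left(-5\right) - 4\right) 2 \cdot 5 \left(-19 + 56\right) 115 = \left(\left(-1\right) \left(-5\right) - 4\right) 2 \cdot 5 \cdot 37 \cdot 115 = \left(5 - 4\right) 2 \cdot 5 \cdot 37 \cdot 115 = 1 \cdot 2 \cdot 5 \cdot 37 \cdot 115 = 2 \cdot 5 \cdot 37 \cdot 115 = 10 \cdot 37 \cdot 115 = 370 \cdot 115 = 42550$)
$q + 4059645 = 42550 + 4059645 = 4102195$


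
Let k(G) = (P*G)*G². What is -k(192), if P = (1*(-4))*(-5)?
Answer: -141557760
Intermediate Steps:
P = 20 (P = -4*(-5) = 20)
k(G) = 20*G³ (k(G) = (20*G)*G² = 20*G³)
-k(192) = -20*192³ = -20*7077888 = -1*141557760 = -141557760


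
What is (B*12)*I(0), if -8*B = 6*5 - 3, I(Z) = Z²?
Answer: 0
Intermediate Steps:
B = -27/8 (B = -(6*5 - 3)/8 = -(30 - 3)/8 = -⅛*27 = -27/8 ≈ -3.3750)
(B*12)*I(0) = -27/8*12*0² = -81/2*0 = 0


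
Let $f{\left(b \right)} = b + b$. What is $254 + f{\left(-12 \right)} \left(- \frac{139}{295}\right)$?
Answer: $\frac{78266}{295} \approx 265.31$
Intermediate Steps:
$f{\left(b \right)} = 2 b$
$254 + f{\left(-12 \right)} \left(- \frac{139}{295}\right) = 254 + 2 \left(-12\right) \left(- \frac{139}{295}\right) = 254 - 24 \left(\left(-139\right) \frac{1}{295}\right) = 254 - - \frac{3336}{295} = 254 + \frac{3336}{295} = \frac{78266}{295}$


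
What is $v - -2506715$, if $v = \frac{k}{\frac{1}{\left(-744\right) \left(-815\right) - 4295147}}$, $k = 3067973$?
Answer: $-11317096412036$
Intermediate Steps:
$v = -11317098918751$ ($v = \frac{3067973}{\frac{1}{\left(-744\right) \left(-815\right) - 4295147}} = \frac{3067973}{\frac{1}{606360 - 4295147}} = \frac{3067973}{\frac{1}{-3688787}} = \frac{3067973}{- \frac{1}{3688787}} = 3067973 \left(-3688787\right) = -11317098918751$)
$v - -2506715 = -11317098918751 - -2506715 = -11317098918751 + 2506715 = -11317096412036$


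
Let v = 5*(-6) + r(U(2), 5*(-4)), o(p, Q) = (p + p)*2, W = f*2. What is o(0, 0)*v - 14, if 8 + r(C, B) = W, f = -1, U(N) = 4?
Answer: -14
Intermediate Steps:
W = -2 (W = -1*2 = -2)
o(p, Q) = 4*p (o(p, Q) = (2*p)*2 = 4*p)
r(C, B) = -10 (r(C, B) = -8 - 2 = -10)
v = -40 (v = 5*(-6) - 10 = -30 - 10 = -40)
o(0, 0)*v - 14 = (4*0)*(-40) - 14 = 0*(-40) - 14 = 0 - 14 = -14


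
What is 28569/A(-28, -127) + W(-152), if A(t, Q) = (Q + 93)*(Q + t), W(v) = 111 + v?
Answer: -187501/5270 ≈ -35.579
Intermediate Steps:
A(t, Q) = (93 + Q)*(Q + t)
28569/A(-28, -127) + W(-152) = 28569/((-127)**2 + 93*(-127) + 93*(-28) - 127*(-28)) + (111 - 152) = 28569/(16129 - 11811 - 2604 + 3556) - 41 = 28569/5270 - 41 = -187501/5270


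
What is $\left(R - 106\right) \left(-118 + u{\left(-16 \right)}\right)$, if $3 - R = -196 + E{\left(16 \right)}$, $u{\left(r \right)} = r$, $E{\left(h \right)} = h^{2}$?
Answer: $21842$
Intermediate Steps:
$R = -57$ ($R = 3 - \left(-196 + 16^{2}\right) = 3 - \left(-196 + 256\right) = 3 - 60 = -57$)
$\left(R - 106\right) \left(-118 + u{\left(-16 \right)}\right) = \left(-57 - 106\right) \left(-118 - 16\right) = \left(-163\right) \left(-134\right) = 21842$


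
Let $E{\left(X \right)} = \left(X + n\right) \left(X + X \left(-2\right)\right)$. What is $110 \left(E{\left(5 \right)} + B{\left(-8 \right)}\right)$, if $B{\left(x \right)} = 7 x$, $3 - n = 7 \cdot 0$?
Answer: $-10560$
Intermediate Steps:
$n = 3$ ($n = 3 - 7 \cdot 0 = 3 - 0 = 3 + 0 = 3$)
$E{\left(X \right)} = - X \left(3 + X\right)$ ($E{\left(X \right)} = \left(X + 3\right) \left(X + X \left(-2\right)\right) = \left(3 + X\right) \left(X - 2 X\right) = \left(3 + X\right) \left(- X\right) = - X \left(3 + X\right)$)
$110 \left(E{\left(5 \right)} + B{\left(-8 \right)}\right) = 110 \left(\left(-1\right) 5 \left(3 + 5\right) + 7 \left(-8\right)\right) = 110 \left(\left(-1\right) 5 \cdot 8 - 56\right) = 110 \left(-40 - 56\right) = 110 \left(-96\right) = -10560$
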